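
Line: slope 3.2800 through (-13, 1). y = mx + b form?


y - 1 = 3.2800(x + 13)
y = 3.2800x + 1 - 3.2800*(-13)
y = 3.2800x + 43.6400

y = 3.2800x + 43.6400


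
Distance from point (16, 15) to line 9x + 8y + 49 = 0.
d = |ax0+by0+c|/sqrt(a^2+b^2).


|9*16 + 8*15 + 49| = |313| = 313
sqrt(81 + 64) = sqrt(145) = 12.0416
d = 313/sqrt(145) = 25.9932

25.9932


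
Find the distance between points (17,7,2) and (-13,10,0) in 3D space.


dx=-30, dy=3, dz=-2
d = sqrt(900+9+4) = sqrt(913) = 30.2159

30.2159


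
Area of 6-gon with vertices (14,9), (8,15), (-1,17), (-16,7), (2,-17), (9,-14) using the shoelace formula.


sum(xi*y_{i+1}) = 14*15 + 8*17 - 1*7 - 16*(-17) + 2*(-14) + 9*9 = 664
sum(yi*x_{i+1}) = 9*8 + 15*(-1) + 17*(-16) + 7*2 - 17*9 - 14*14 = -550
Area = |664 + 550|/2 = 1214/2 = 607.0000

607.0000 sq units


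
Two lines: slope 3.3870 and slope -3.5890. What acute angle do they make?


m1-m2 = 6.976
1+m1*m2 = -11.155943
tan(theta) = |6.976/(-11.155943)| = 0.625317
theta = arctan(|6.976/(-11.155943)|) = 32.0184 degrees (acute angle)

32.0184 degrees


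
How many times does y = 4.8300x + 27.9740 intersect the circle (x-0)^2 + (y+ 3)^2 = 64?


Substitute y = 4.8300x + 27.9740: (x-0)^2 + (4.8300x+27.9740+ 3)^2 = 64
Expand to Ax^2 + Bx + C = 0, where b-k = 30.974
A = 1+m^2 = 24.3289
B = 2(m(b-k) - h) = 2(4.8300*30.974 - 0) = 299.20884
C = h^2 + (b-k)^2 - r^2 = 0 + 959.388676 - 64 = 895.388676
disc = B^2-4AC = 89525.9299 - 87135.2862 = 2390.6437
disc > 0

2 intersection points


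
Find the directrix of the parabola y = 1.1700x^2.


a = 1.1700
1/(4a) = 0.2137
directrix: y = -0.2137 = -0.2137

y = -0.2137


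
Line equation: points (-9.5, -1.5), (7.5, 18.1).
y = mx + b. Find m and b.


m = (19.6)/(17.0) = 1.1529
b = y1 - m*x1 = -1.5 - (19.6*(-9.5))/(17.0) = -1.5 + 10.9529 = 9.4529

y = 1.1529x + 9.4529


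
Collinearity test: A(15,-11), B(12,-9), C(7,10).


15*(-9-10) + 12*(10+ 11) + 7*(-11+ 9)
= -285 + 252 - 14 = -47

No, not collinear (determinant = -47)


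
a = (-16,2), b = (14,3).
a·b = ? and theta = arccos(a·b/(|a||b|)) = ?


a·b = -16*14 + 2*3 = -224 + 6 = -218
|a| = sqrt(256+4) = 16.1245
|b| = sqrt(196+9) = 14.3178
cos(theta) = -218/(sqrt(260)*sqrt(205)) = -218/sqrt(53300) = -0.944263
theta = arccos(-218/sqrt(53300)) = 160.7802 degrees

a·b = -218, theta = 160.7802 deg


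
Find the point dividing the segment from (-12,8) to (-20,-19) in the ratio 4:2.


Px = (4*(-20) + 2*(-12))/6 = -104/6 = -17.3333
Py = (4*(-19) + 2*8)/6 = -60/6 = -10.0000

P = (-17.3333, -10.0000)


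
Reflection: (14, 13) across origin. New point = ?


Reflection rule for origin: (-x, -y)
(14, 13) -> (-14, -13)

(-14, -13)


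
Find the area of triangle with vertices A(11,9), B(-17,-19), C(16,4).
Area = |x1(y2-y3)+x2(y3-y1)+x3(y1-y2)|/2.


11*(-19-4) = -253
-17*(4-9) = 85
16*(9+ 19) = 448
sum = 280
Area = |280|/2 = 140.0000

140.0000 sq units


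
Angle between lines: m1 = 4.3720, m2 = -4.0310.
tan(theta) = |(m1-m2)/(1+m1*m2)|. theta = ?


m1-m2 = 8.403
1+m1*m2 = -16.623532
tan(theta) = |8.403/(-16.623532)| = 0.505488
theta = arctan(|8.403/(-16.623532)|) = 26.8161 degrees (acute angle)

26.8161 degrees


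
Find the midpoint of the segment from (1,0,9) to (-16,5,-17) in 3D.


Mx = (1- 16)/2 = -7.5000
My = (0+5)/2 = 2.5000
Mz = (9- 17)/2 = -4.0000

M = (-7.5000, 2.5000, -4.0000)


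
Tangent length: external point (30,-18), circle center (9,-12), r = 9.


d = sqrt((30-9)^2 + (-18+ 12)^2) = sqrt(441+36) = 21.8403
L = sqrt(477.0000 - 81) = sqrt(396.0000) = 19.8997

19.8997


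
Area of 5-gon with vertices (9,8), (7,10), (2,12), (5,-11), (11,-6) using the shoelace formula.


sum(xi*y_{i+1}) = 9*10 + 7*12 + 2*(-11) + 5*(-6) + 11*8 = 210
sum(yi*x_{i+1}) = 8*7 + 10*2 + 12*5 - 11*11 - 6*9 = -39
Area = |210 + 39|/2 = 249/2 = 124.5000

124.5000 sq units


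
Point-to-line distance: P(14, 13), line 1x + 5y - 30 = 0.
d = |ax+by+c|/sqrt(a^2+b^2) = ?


|1*14 + 5*13 - 30| = |49| = 49
sqrt(1 + 25) = sqrt(26) = 5.0990
d = 49/sqrt(26) = 9.6097

9.6097


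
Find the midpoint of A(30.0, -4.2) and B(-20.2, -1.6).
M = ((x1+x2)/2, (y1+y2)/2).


Mx = (30.0 - 20.2)/2 = 9.8/2 = 4.9000
My = (-4.2 - 1.6)/2 = -5.8/2 = -2.9000

(4.9000, -2.9000)


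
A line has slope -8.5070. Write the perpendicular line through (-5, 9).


Perpendicular slope = -1/m1 = -1/(-8.5070) = 0.1176
b2 = y0 - m2*x0 = 9 - 5/(-8.5070) = 9 + 0.5878 = 9.5878

y = 0.1176x + 9.5878


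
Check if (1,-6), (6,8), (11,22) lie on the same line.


1*(8-22) + 6*(22+ 6) + 11*(-6-8)
= -14 + 168 - 154 = 0

Yes, collinear (determinant = 0)


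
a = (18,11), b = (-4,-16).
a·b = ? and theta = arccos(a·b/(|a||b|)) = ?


a·b = 18*(-4) + 11*(-16) = -72 - 176 = -248
|a| = sqrt(324+121) = 21.0950
|b| = sqrt(16+256) = 16.4924
cos(theta) = -248/(sqrt(445)*sqrt(272)) = -248/sqrt(121040) = -0.712832
theta = arccos(-248/sqrt(121040)) = 135.4658 degrees

a·b = -248, theta = 135.4658 deg


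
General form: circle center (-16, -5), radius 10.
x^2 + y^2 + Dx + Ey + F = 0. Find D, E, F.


(x+ 16)^2 + (y+ 5)^2 = 10^2
D = -2h = 32, E = -2k = 10
F = h^2+k^2-r^2 = 256+25-100 = 181

D = 32, E = 10, F = 181


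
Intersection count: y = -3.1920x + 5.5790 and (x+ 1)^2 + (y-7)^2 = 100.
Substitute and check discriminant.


Substitute y = -3.1920x + 5.5790: (x+ 1)^2 + (-3.1920x+5.5790-7)^2 = 100
Expand to Ax^2 + Bx + C = 0, where b-k = -1.421
A = 1+m^2 = 11.188864
B = 2(m(b-k) - h) = 2(-3.1920*(-1.421) + 1) = 11.071664
C = h^2 + (b-k)^2 - r^2 = 1 + 2.019241 - 100 = -96.980759
disc = B^2-4AC = 122.5817 + 4340.4181 = 4462.9998
disc > 0

2 intersection points


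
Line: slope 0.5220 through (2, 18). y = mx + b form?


y - 18 = 0.5220(x - 2)
y = 0.5220x + 18 - 0.5220*2
y = 0.5220x + 16.9560

y = 0.5220x + 16.9560


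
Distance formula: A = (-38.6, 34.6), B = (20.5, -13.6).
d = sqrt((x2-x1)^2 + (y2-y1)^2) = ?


dx = 20.5 + 38.6 = 59.1
dy = -13.6 - 34.6 = -48.2
d = sqrt(3492.81 + 2323.24) = sqrt(5816.05) = 76.2630

76.2630


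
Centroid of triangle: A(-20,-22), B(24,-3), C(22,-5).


Gx = (-20+24+22)/3 = 26/3 = 8.6667
Gy = (-22- 3- 5)/3 = -30/3 = -10.0000

G = (8.6667, -10.0000)


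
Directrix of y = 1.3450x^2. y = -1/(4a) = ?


a = 1.3450
1/(4a) = 0.1859
directrix: y = -0.1859 = -0.1859

y = -0.1859


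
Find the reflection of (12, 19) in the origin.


Reflection rule for origin: (-x, -y)
(12, 19) -> (-12, -19)

(-12, -19)


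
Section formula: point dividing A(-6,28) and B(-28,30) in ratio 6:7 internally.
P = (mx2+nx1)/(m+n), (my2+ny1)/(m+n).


Px = (6*(-28) + 7*(-6))/13 = -210/13 = -16.1538
Py = (6*30 + 7*28)/13 = 376/13 = 28.9231

P = (-16.1538, 28.9231)


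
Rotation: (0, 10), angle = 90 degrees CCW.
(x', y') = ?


cos(90) = 0, sin(90) = 1
x' = 0*0 - 10*1 = -10
y' = 0*1 + 10*0 = 0

(-10, 0)


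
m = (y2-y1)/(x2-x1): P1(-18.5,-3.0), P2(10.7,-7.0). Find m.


dy = -7.0 + 3.0 = -4.0
dx = 10.7 + 18.5 = 29.2
m = -4.0/29.2 = -0.1370

m = -0.1370


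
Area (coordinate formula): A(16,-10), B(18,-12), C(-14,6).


16*(-12-6) = -288
18*(6+ 10) = 288
-14*(-10+ 12) = -28
sum = -28
Area = |-28|/2 = 14.0000

14.0000 sq units


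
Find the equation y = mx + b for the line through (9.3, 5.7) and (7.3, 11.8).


m = (6.1)/(-2) = -3.0500
b = y1 - m*x1 = 5.7 - (6.1*9.3)/(-2) = 5.7 + 28.3650 = 34.0650

y = -3.0500x + 34.0650


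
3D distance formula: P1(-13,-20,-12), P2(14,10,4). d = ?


dx=27, dy=30, dz=16
d = sqrt(729+900+256) = sqrt(1885) = 43.4166

43.4166


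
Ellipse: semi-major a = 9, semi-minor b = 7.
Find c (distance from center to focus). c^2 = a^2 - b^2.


c^2 = 9^2 - 7^2 = 81 - 49 = 32
c = sqrt(32) = 5.6569

c = 5.6569


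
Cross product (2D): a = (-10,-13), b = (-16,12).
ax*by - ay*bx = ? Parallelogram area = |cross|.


cross = -10*12 + 13*(-16) = -120 - 208 = -328
Parallelogram area = |-328| = 328

cross = -328, parallelogram area = 328


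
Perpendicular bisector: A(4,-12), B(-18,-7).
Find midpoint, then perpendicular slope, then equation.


Midpoint = (-7, -9.5)
Slope of AB = dy/dx = 5/(-22) = -0.2273
Perp slope = -dx/dy = 22/5 = 4.4000
b = My - (perp slope)*Mx = -9.5 + (-22*(-7))/5 = -9.5 + 30.8000 = 21.3000

y = 4.4000x + 21.3000


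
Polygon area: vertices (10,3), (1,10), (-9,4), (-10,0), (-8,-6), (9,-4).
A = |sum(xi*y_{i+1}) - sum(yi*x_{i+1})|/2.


sum(xi*y_{i+1}) = 10*10 + 1*4 - 9*0 - 10*(-6) - 8*(-4) + 9*3 = 223
sum(yi*x_{i+1}) = 3*1 + 10*(-9) + 4*(-10) + 0*(-8) - 6*9 - 4*10 = -221
Area = |223 + 221|/2 = 444/2 = 222.0000

222.0000 sq units


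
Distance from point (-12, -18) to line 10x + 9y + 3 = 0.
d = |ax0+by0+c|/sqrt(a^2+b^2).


|10*(-12) + 9*(-18) + 3| = |-279| = 279
sqrt(100 + 81) = sqrt(181) = 13.4536
d = 279/sqrt(181) = 20.7379

20.7379


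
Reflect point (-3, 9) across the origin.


Reflection rule for origin: (-x, -y)
(-3, 9) -> (3, -9)

(3, -9)


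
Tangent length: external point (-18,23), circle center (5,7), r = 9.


d = sqrt((-18-5)^2 + (23-7)^2) = sqrt(529+256) = 28.0179
L = sqrt(785.0000 - 81) = sqrt(704.0000) = 26.5330

26.5330


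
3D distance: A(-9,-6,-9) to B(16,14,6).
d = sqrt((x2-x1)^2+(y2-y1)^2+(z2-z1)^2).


dx=25, dy=20, dz=15
d = sqrt(625+400+225) = sqrt(1250) = 35.3553

35.3553


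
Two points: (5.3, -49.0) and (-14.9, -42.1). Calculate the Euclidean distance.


dx = -14.9 - 5.3 = -20.2
dy = -42.1 + 49.0 = 6.9
d = sqrt(408.04 + 47.61) = sqrt(455.65) = 21.3460

21.3460


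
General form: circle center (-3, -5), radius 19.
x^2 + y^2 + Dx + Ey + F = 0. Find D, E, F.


(x+ 3)^2 + (y+ 5)^2 = 19^2
D = -2h = 6, E = -2k = 10
F = h^2+k^2-r^2 = 9+25-361 = -327

D = 6, E = 10, F = -327


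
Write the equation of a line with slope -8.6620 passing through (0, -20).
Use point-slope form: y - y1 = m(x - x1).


y + 20 = -8.6620(x - 0)
y = -8.6620x - 20 + 8.6620*0
y = -8.6620x - 20.0000

y = -8.6620x - 20.0000


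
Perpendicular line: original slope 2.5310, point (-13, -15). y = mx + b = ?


Perpendicular slope = -1/m1 = -1/2.5310 = -0.3951
b2 = y0 - m2*x0 = -15 - 13/2.5310 = -15 - 5.1363 = -20.1363

y = -0.3951x - 20.1363


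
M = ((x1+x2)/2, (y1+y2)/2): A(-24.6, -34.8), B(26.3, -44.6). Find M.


Mx = (-24.6 + 26.3)/2 = 1.7/2 = 0.8500
My = (-34.8 - 44.6)/2 = -79.4/2 = -39.7000

(0.8500, -39.7000)


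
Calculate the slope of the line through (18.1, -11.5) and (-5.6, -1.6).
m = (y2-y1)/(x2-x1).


dy = -1.6 + 11.5 = 9.9
dx = -5.6 - 18.1 = -23.7
m = 9.9/(-23.7) = -0.4177

m = -0.4177


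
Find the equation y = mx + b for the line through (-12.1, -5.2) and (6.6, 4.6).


m = (9.8)/(18.7) = 0.5241
b = y1 - m*x1 = -5.2 - (9.8*(-12.1))/(18.7) = -5.2 + 6.3412 = 1.1412

y = 0.5241x + 1.1412


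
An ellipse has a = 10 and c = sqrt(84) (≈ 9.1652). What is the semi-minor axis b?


b^2 = 10^2 - (sqrt(84))^2 = 100 - 84 = 16
b = sqrt(16) = 4

b = 4


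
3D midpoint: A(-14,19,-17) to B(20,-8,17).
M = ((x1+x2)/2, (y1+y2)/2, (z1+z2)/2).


Mx = (-14+20)/2 = 3.0000
My = (19- 8)/2 = 5.5000
Mz = (-17+17)/2 = 0

M = (3.0000, 5.5000, 0)


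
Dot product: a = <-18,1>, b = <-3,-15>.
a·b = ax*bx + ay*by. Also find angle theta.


a·b = -18*(-3) + 1*(-15) = 54 - 15 = 39
|a| = sqrt(324+1) = 18.0278
|b| = sqrt(9+225) = 15.2971
cos(theta) = 39/(sqrt(325)*sqrt(234)) = 39/sqrt(76050) = 0.141421
theta = arccos(39/sqrt(76050)) = 81.8699 degrees

a·b = 39, theta = 81.8699 deg


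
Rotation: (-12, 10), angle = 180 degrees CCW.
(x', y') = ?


cos(180) = -1, sin(180) = 0
x' = -12*(-1) - 10*0 = 12
y' = -12*0 + 10*(-1) = -10

(12, -10)


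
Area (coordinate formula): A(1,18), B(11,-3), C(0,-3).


1*(-3+ 3) = 0
11*(-3-18) = -231
0*(18+ 3) = 0
sum = -231
Area = |-231|/2 = 115.5000

115.5000 sq units


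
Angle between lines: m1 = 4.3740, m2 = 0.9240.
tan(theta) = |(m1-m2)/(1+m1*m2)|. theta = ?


m1-m2 = 3.45
1+m1*m2 = 5.041576
tan(theta) = |3.45/5.041576| = 0.684310
theta = arctan(|3.45/5.041576|) = 34.3842 degrees (acute angle)

34.3842 degrees


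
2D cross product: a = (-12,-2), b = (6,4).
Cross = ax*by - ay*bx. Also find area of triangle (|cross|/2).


cross = -12*4 + 2*6 = -48 + 12 = -36
Triangle area = |-36|/2 = 36/2 = 18.0000

cross = -36, triangle area = 18.0000


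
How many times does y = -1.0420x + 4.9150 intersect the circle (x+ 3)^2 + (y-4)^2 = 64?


Substitute y = -1.0420x + 4.9150: (x+ 3)^2 + (-1.0420x+4.9150-4)^2 = 64
Expand to Ax^2 + Bx + C = 0, where b-k = 0.915
A = 1+m^2 = 2.085764
B = 2(m(b-k) - h) = 2(-1.0420*0.915 + 3) = 4.09314
C = h^2 + (b-k)^2 - r^2 = 9 + 0.837225 - 64 = -54.162775
disc = B^2-4AC = 16.7538 + 451.8831 = 468.6369
disc > 0

2 intersection points


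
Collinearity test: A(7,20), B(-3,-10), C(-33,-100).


7*(-10+ 100) - 3*(-100-20) - 33*(20+ 10)
= 630 + 360 - 990 = 0

Yes, collinear (determinant = 0)


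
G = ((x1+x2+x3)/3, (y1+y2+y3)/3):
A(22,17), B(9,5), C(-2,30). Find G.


Gx = (22+9- 2)/3 = 29/3 = 9.6667
Gy = (17+5+30)/3 = 52/3 = 17.3333

G = (9.6667, 17.3333)


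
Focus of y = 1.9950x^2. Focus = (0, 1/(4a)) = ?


a = 1.9950
4a = 7.9800
focus = (0, 1/7.9800) = (0, 0.1253)

Focus = (0, 0.1253)


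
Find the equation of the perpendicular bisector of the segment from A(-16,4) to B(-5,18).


Midpoint = (-10.5, 11)
Slope of AB = dy/dx = 14/11 = 1.2727
Perp slope = -dx/dy = -11/14 = -0.7857
b = My - (perp slope)*Mx = 11 + (11*(-10.5))/14 = 11 - 8.2500 = 2.7500

y = -0.7857x + 2.7500


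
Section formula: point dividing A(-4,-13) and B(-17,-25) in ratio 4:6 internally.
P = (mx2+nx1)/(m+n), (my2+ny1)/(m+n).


Px = (4*(-17) + 6*(-4))/10 = -92/10 = -9.2000
Py = (4*(-25) + 6*(-13))/10 = -178/10 = -17.8000

P = (-9.2000, -17.8000)


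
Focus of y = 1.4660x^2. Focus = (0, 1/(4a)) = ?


a = 1.4660
4a = 5.8640
focus = (0, 1/5.8640) = (0, 0.1705)

Focus = (0, 0.1705)


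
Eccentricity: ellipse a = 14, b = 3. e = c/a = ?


c = sqrt(196-9) = sqrt(187) = 13.6748
e = c/a = sqrt(187)/14 = 0.9768

e = 0.9768


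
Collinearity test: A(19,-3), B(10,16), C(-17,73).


19*(16-73) + 10*(73+ 3) - 17*(-3-16)
= -1083 + 760 + 323 = 0

Yes, collinear (determinant = 0)


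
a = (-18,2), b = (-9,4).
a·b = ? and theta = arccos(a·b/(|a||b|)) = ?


a·b = -18*(-9) + 2*4 = 162 + 8 = 170
|a| = sqrt(324+4) = 18.1108
|b| = sqrt(81+16) = 9.8489
cos(theta) = 170/(sqrt(328)*sqrt(97)) = 170/sqrt(31816) = 0.953073
theta = arccos(170/sqrt(31816)) = 17.6223 degrees

a·b = 170, theta = 17.6223 deg


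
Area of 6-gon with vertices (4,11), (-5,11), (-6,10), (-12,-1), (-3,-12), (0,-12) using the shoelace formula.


sum(xi*y_{i+1}) = 4*11 - 5*10 - 6*(-1) - 12*(-12) - 3*(-12) + 0*11 = 180
sum(yi*x_{i+1}) = 11*(-5) + 11*(-6) + 10*(-12) - 1*(-3) - 12*0 - 12*4 = -286
Area = |180 + 286|/2 = 466/2 = 233.0000

233.0000 sq units


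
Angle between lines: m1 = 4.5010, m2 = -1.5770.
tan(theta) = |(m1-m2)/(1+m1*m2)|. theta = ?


m1-m2 = 6.078
1+m1*m2 = -6.098077
tan(theta) = |6.078/(-6.098077)| = 0.996708
theta = arctan(|6.078/(-6.098077)|) = 44.9055 degrees (acute angle)

44.9055 degrees


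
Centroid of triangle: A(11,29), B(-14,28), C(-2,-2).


Gx = (11- 14- 2)/3 = -5/3 = -1.6667
Gy = (29+28- 2)/3 = 55/3 = 18.3333

G = (-1.6667, 18.3333)


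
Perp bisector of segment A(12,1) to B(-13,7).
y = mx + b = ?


Midpoint = (-0.5, 4)
Slope of AB = dy/dx = 6/(-25) = -0.2400
Perp slope = -dx/dy = 25/6 = 4.1667
b = My - (perp slope)*Mx = 4 + (-25*(-0.5))/6 = 4 + 2.0833 = 6.0833

y = 4.1667x + 6.0833


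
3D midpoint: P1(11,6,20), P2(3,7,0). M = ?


Mx = (11+3)/2 = 7.0000
My = (6+7)/2 = 6.5000
Mz = (20+0)/2 = 10.0000

M = (7.0000, 6.5000, 10.0000)


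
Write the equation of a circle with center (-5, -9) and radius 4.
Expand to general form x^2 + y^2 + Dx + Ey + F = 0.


(x+ 5)^2 + (y+ 9)^2 = 4^2
D = -2h = 10, E = -2k = 18
F = h^2+k^2-r^2 = 25+81-16 = 90

x^2 + y^2 + 10x + 18y + 90 = 0


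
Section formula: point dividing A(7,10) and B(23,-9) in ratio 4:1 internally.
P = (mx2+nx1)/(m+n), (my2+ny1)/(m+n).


Px = (4*23 + 1*7)/5 = 99/5 = 19.8000
Py = (4*(-9) + 1*10)/5 = -26/5 = -5.2000

P = (19.8000, -5.2000)


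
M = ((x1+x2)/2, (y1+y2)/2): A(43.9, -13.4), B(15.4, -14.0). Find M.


Mx = (43.9 + 15.4)/2 = 59.3/2 = 29.6500
My = (-13.4 - 14.0)/2 = -27.4/2 = -13.7000

(29.6500, -13.7000)


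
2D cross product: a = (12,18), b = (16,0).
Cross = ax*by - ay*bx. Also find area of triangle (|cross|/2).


cross = 12*0 - 18*16 = 0 - 288 = -288
Triangle area = |-288|/2 = 288/2 = 144.0000

cross = -288, triangle area = 144.0000


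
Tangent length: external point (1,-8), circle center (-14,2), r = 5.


d = sqrt((1+ 14)^2 + (-8-2)^2) = sqrt(225+100) = 18.0278
L = sqrt(325.0000 - 25) = sqrt(300.0000) = 17.3205

17.3205


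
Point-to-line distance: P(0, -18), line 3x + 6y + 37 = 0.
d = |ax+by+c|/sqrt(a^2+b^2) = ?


|3*0 + 6*(-18) + 37| = |-71| = 71
sqrt(9 + 36) = sqrt(45) = 6.7082
d = 71/sqrt(45) = 10.5841

10.5841


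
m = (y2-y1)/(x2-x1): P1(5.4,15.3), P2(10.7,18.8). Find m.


dy = 18.8 - 15.3 = 3.5
dx = 10.7 - 5.4 = 5.3
m = 3.5/5.3 = 0.6604

m = 0.6604


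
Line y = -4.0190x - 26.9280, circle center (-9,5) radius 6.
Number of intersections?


Substitute y = -4.0190x - 26.9280: (x+ 9)^2 + (-4.0190x- 26.9280-5)^2 = 36
Expand to Ax^2 + Bx + C = 0, where b-k = -31.928
A = 1+m^2 = 17.152361
B = 2(m(b-k) - h) = 2(-4.0190*(-31.928) + 9) = 274.637264
C = h^2 + (b-k)^2 - r^2 = 81 + 1019.397184 - 36 = 1064.397184
disc = B^2-4AC = 75425.6268 - 73027.6990 = 2397.9278
disc > 0

2 intersection points


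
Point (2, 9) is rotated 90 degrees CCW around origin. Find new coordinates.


cos(90) = 0, sin(90) = 1
x' = 2*0 - 9*1 = -9
y' = 2*1 + 9*0 = 2

(-9, 2)


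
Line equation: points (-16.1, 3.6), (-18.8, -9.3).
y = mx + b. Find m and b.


m = (-12.9)/(-2.7) = 4.7778
b = y1 - m*x1 = 3.6 - (-12.9*(-16.1))/(-2.7) = 3.6 + 76.9222 = 80.5222

y = 4.7778x + 80.5222


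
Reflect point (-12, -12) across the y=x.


Reflection rule for y=x: (y, x)
(-12, -12) -> (-12, -12)

(-12, -12)


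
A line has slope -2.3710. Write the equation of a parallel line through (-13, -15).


Parallel lines have equal slopes.
m2 = -2.3710
b2 = -15 + 2.3710*(-13) = -45.8230

y = -2.3710x - 45.8230


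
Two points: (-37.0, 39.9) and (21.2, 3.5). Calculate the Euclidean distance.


dx = 21.2 + 37.0 = 58.2
dy = 3.5 - 39.9 = -36.4
d = sqrt(3387.24 + 1324.96) = sqrt(4712.2) = 68.6455

68.6455


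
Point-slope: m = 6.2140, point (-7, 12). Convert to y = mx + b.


y - 12 = 6.2140(x + 7)
y = 6.2140x + 12 - 6.2140*(-7)
y = 6.2140x + 55.4980

y = 6.2140x + 55.4980


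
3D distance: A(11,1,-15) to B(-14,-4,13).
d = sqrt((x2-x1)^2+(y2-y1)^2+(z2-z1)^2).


dx=-25, dy=-5, dz=28
d = sqrt(625+25+784) = sqrt(1434) = 37.8682

37.8682


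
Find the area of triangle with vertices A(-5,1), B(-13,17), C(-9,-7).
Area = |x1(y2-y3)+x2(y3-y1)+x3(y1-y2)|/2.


-5*(17+ 7) = -120
-13*(-7-1) = 104
-9*(1-17) = 144
sum = 128
Area = |128|/2 = 64.0000

64.0000 sq units


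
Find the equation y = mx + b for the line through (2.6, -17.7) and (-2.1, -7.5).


m = (10.2)/(-4.7) = -2.1702
b = y1 - m*x1 = -17.7 - (10.2*2.6)/(-4.7) = -17.7 + 5.6426 = -12.0574

y = -2.1702x - 12.0574


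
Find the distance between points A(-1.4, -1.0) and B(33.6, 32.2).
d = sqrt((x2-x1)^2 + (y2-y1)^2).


dx = 33.6 + 1.4 = 35.0
dy = 32.2 + 1.0 = 33.2
d = sqrt(1225.0 + 1102.24) = sqrt(2327.24) = 48.2415

48.2415


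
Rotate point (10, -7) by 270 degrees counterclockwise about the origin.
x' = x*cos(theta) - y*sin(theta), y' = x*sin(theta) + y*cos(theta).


cos(270) = 0, sin(270) = -1
x' = 10*0 + 7*(-1) = -7
y' = 10*(-1) - 7*0 = -10

(-7, -10)


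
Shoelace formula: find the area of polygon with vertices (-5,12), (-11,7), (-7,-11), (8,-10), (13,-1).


sum(xi*y_{i+1}) = -5*7 - 11*(-11) - 7*(-10) + 8*(-1) + 13*12 = 304
sum(yi*x_{i+1}) = 12*(-11) + 7*(-7) - 11*8 - 10*13 - 1*(-5) = -394
Area = |304 + 394|/2 = 698/2 = 349.0000

349.0000 sq units


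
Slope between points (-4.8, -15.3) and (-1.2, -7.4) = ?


dy = -7.4 + 15.3 = 7.9
dx = -1.2 + 4.8 = 3.6
m = 7.9/3.6 = 2.1944

m = 2.1944


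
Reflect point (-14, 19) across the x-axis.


Reflection rule for x-axis: (x, -y)
(-14, 19) -> (-14, -19)

(-14, -19)


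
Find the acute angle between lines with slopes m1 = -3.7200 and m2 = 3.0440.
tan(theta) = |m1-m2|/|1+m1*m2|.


m1-m2 = -6.764
1+m1*m2 = -10.32368
tan(theta) = |-6.764/(-10.32368)| = 0.655193
theta = arctan(|-6.764/(-10.32368)|) = 33.2325 degrees (acute angle)

33.2325 degrees


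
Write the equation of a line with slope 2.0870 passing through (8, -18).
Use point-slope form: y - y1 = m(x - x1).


y + 18 = 2.0870(x - 8)
y = 2.0870x - 18 - 2.0870*8
y = 2.0870x - 34.6960

y = 2.0870x - 34.6960


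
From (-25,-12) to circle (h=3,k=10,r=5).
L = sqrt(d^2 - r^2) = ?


d = sqrt((-25-3)^2 + (-12-10)^2) = sqrt(784+484) = 35.6090
L = sqrt(1268.0000 - 25) = sqrt(1243.0000) = 35.2562

35.2562


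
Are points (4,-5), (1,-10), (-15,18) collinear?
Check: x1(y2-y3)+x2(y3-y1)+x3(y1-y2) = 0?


4*(-10-18) + 1*(18+ 5) - 15*(-5+ 10)
= -112 + 23 - 75 = -164

No, not collinear (determinant = -164)


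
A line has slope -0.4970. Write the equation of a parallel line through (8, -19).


Parallel lines have equal slopes.
m2 = -0.4970
b2 = -19 + 0.4970*8 = -15.0240

y = -0.4970x - 15.0240


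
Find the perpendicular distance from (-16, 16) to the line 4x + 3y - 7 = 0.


|4*(-16) + 3*16 - 7| = |-23| = 23
sqrt(16 + 9) = sqrt(25) = 5.0000
d = 23/sqrt(25) = 4.6000

4.6000


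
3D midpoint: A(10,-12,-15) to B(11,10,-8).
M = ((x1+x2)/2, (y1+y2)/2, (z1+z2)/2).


Mx = (10+11)/2 = 10.5000
My = (-12+10)/2 = -1.0000
Mz = (-15- 8)/2 = -11.5000

M = (10.5000, -1.0000, -11.5000)


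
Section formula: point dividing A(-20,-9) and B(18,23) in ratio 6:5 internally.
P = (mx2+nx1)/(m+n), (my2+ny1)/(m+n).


Px = (6*18 + 5*(-20))/11 = 8/11 = 0.7273
Py = (6*23 + 5*(-9))/11 = 93/11 = 8.4545

P = (0.7273, 8.4545)


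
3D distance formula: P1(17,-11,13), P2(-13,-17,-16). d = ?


dx=-30, dy=-6, dz=-29
d = sqrt(900+36+841) = sqrt(1777) = 42.1545

42.1545


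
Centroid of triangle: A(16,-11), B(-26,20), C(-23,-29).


Gx = (16- 26- 23)/3 = -33/3 = -11.0000
Gy = (-11+20- 29)/3 = -20/3 = -6.6667

G = (-11.0000, -6.6667)


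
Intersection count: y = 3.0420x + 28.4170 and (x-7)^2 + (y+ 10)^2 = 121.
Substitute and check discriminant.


Substitute y = 3.0420x + 28.4170: (x-7)^2 + (3.0420x+28.4170+ 10)^2 = 121
Expand to Ax^2 + Bx + C = 0, where b-k = 38.417
A = 1+m^2 = 10.253764
B = 2(m(b-k) - h) = 2(3.0420*38.417 - 7) = 219.729028
C = h^2 + (b-k)^2 - r^2 = 49 + 1475.865889 - 121 = 1403.865889
disc = B^2-4AC = 48280.8457 - 57579.6381 = -9298.7924
disc < 0

0 intersection points


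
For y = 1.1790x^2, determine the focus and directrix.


a = 1.1790
1/(4a) = 0.2120
Focus = (0, 0.2120)
Directrix: y = -0.2120

Focus = (0, 0.2120), Directrix: y = -0.2120


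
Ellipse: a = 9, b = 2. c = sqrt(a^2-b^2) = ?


c^2 = 9^2 - 2^2 = 81 - 4 = 77
c = sqrt(77) = 8.7750

c = 8.7750


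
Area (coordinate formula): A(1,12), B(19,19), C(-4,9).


1*(19-9) = 10
19*(9-12) = -57
-4*(12-19) = 28
sum = -19
Area = |-19|/2 = 9.5000

9.5000 sq units


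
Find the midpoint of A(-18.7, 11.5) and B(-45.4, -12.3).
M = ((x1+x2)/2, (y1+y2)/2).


Mx = (-18.7 - 45.4)/2 = -64.1/2 = -32.0500
My = (11.5 - 12.3)/2 = -0.8/2 = -0.4000

(-32.0500, -0.4000)


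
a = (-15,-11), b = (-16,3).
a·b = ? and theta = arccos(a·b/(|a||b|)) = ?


a·b = -15*(-16) - 11*3 = 240 - 33 = 207
|a| = sqrt(225+121) = 18.6011
|b| = sqrt(256+9) = 16.2788
cos(theta) = 207/(sqrt(346)*sqrt(265)) = 207/sqrt(91690) = 0.683611
theta = arccos(207/sqrt(91690)) = 46.8735 degrees

a·b = 207, theta = 46.8735 deg


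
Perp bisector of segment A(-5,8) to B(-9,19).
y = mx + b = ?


Midpoint = (-7, 13.5)
Slope of AB = dy/dx = 11/(-4) = -2.7500
Perp slope = -dx/dy = 4/11 = 0.3636
b = My - (perp slope)*Mx = 13.5 + (-4*(-7))/11 = 13.5 + 2.5455 = 16.0455

y = 0.3636x + 16.0455


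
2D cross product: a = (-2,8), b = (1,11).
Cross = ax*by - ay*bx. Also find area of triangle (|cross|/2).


cross = -2*11 - 8*1 = -22 - 8 = -30
Triangle area = |-30|/2 = 30/2 = 15.0000

cross = -30, triangle area = 15.0000


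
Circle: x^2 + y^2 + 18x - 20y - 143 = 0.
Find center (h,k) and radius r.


h = -D/2 = -18/2 = -9
k = -E/2 = 20/2 = 10
r^2 = h^2 + k^2 - F = 81 + 100 + 143 = 324
r = 18

Center (-9, 10), radius = 18


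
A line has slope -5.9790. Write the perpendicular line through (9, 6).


Perpendicular slope = -1/m1 = -1/(-5.9790) = 0.1673
b2 = y0 - m2*x0 = 6 + 9/(-5.9790) = 6 - 1.5053 = 4.4947

y = 0.1673x + 4.4947


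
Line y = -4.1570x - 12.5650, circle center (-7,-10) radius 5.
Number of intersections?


Substitute y = -4.1570x - 12.5650: (x+ 7)^2 + (-4.1570x- 12.5650+ 10)^2 = 25
Expand to Ax^2 + Bx + C = 0, where b-k = -2.565
A = 1+m^2 = 18.280649
B = 2(m(b-k) - h) = 2(-4.1570*(-2.565) + 7) = 35.32541
C = h^2 + (b-k)^2 - r^2 = 49 + 6.579225 - 25 = 30.579225
disc = B^2-4AC = 1247.8846 - 2236.0323 = -988.1477
disc < 0

0 intersection points


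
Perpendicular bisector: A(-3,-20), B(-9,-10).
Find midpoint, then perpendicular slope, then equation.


Midpoint = (-6, -15)
Slope of AB = dy/dx = 10/(-6) = -1.6667
Perp slope = -dx/dy = 6/10 = 0.6000
b = My - (perp slope)*Mx = -15 + (-6*(-6))/10 = -15 + 3.6000 = -11.4000

y = 0.6000x - 11.4000


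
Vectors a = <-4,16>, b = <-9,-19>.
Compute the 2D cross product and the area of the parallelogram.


cross = -4*(-19) - 16*(-9) = 76 + 144 = 220
Parallelogram area = |220| = 220

cross = 220, parallelogram area = 220


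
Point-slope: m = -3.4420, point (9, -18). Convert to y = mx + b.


y + 18 = -3.4420(x - 9)
y = -3.4420x - 18 + 3.4420*9
y = -3.4420x + 12.9780

y = -3.4420x + 12.9780


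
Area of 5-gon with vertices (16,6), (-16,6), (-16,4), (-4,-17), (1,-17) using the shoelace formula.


sum(xi*y_{i+1}) = 16*6 - 16*4 - 16*(-17) - 4*(-17) + 1*6 = 378
sum(yi*x_{i+1}) = 6*(-16) + 6*(-16) + 4*(-4) - 17*1 - 17*16 = -497
Area = |378 + 497|/2 = 875/2 = 437.5000

437.5000 sq units


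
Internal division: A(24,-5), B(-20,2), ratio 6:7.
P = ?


Px = (6*(-20) + 7*24)/13 = 48/13 = 3.6923
Py = (6*2 + 7*(-5))/13 = -23/13 = -1.7692

P = (3.6923, -1.7692)


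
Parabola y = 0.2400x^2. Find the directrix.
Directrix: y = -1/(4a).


a = 0.2400
1/(4a) = 1.0417
directrix: y = -1.0417 = -1.0417

y = -1.0417


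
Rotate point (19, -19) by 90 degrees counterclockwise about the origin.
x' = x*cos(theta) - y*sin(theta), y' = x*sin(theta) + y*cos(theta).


cos(90) = 0, sin(90) = 1
x' = 19*0 + 19*1 = 19
y' = 19*1 - 19*0 = 19

(19, 19)


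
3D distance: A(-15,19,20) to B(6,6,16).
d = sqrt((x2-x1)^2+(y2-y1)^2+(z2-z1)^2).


dx=21, dy=-13, dz=-4
d = sqrt(441+169+16) = sqrt(626) = 25.0200

25.0200


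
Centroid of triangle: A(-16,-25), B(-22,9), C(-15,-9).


Gx = (-16- 22- 15)/3 = -53/3 = -17.6667
Gy = (-25+9- 9)/3 = -25/3 = -8.3333

G = (-17.6667, -8.3333)


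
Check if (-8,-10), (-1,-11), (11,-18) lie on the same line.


-8*(-11+ 18) - 1*(-18+ 10) + 11*(-10+ 11)
= -56 + 8 + 11 = -37

No, not collinear (determinant = -37)


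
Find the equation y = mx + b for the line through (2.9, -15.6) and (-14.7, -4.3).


m = (11.3)/(-17.6) = -0.6420
b = y1 - m*x1 = -15.6 - (11.3*2.9)/(-17.6) = -15.6 + 1.8619 = -13.7381

y = -0.6420x - 13.7381


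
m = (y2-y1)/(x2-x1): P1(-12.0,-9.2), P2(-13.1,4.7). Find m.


dy = 4.7 + 9.2 = 13.9
dx = -13.1 + 12.0 = -1.1
m = 13.9/(-1.1) = -12.6364

m = -12.6364


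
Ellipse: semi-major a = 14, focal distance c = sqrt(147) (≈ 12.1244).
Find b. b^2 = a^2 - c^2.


b^2 = 14^2 - (sqrt(147))^2 = 196 - 147 = 49
b = sqrt(49) = 7

b = 7


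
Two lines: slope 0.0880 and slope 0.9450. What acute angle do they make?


m1-m2 = -0.857
1+m1*m2 = 1.08316
tan(theta) = |-0.857/1.08316| = 0.791204
theta = arctan(|-0.857/1.08316|) = 38.3512 degrees (acute angle)

38.3512 degrees


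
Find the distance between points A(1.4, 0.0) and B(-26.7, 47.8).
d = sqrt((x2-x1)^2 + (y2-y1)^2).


dx = -26.7 - 1.4 = -28.1
dy = 47.8 - 0.0 = 47.8
d = sqrt(789.61 + 2284.84) = sqrt(3074.45) = 55.4477

55.4477


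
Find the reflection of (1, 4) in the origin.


Reflection rule for origin: (-x, -y)
(1, 4) -> (-1, -4)

(-1, -4)


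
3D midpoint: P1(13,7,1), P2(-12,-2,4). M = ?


Mx = (13- 12)/2 = 0.5000
My = (7- 2)/2 = 2.5000
Mz = (1+4)/2 = 2.5000

M = (0.5000, 2.5000, 2.5000)


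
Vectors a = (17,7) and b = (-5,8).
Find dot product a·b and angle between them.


a·b = 17*(-5) + 7*8 = -85 + 56 = -29
|a| = sqrt(289+49) = 18.3848
|b| = sqrt(25+64) = 9.4340
cos(theta) = -29/(sqrt(338)*sqrt(89)) = -29/sqrt(30082) = -0.167203
theta = arccos(-29/sqrt(30082)) = 99.6252 degrees

a·b = -29, theta = 99.6252 deg


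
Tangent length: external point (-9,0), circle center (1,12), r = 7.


d = sqrt((-9-1)^2 + (0-12)^2) = sqrt(100+144) = 15.6205
L = sqrt(244.0000 - 49) = sqrt(195.0000) = 13.9642

13.9642


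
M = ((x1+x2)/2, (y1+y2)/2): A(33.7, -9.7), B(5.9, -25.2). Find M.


Mx = (33.7 + 5.9)/2 = 39.6/2 = 19.8000
My = (-9.7 - 25.2)/2 = -34.9/2 = -17.4500

(19.8000, -17.4500)


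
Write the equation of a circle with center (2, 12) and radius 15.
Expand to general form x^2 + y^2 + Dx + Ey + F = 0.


(x-2)^2 + (y-12)^2 = 15^2
D = -2h = -4, E = -2k = -24
F = h^2+k^2-r^2 = 4+144-225 = -77

x^2 + y^2 - 4x - 24y - 77 = 0


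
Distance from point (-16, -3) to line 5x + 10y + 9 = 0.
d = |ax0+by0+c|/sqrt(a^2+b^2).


|5*(-16) + 10*(-3) + 9| = |-101| = 101
sqrt(25 + 100) = sqrt(125) = 11.1803
d = 101/sqrt(125) = 9.0337

9.0337


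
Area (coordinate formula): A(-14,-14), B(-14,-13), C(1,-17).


-14*(-13+ 17) = -56
-14*(-17+ 14) = 42
1*(-14+ 13) = -1
sum = -15
Area = |-15|/2 = 7.5000

7.5000 sq units


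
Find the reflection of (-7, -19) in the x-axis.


Reflection rule for x-axis: (x, -y)
(-7, -19) -> (-7, 19)

(-7, 19)


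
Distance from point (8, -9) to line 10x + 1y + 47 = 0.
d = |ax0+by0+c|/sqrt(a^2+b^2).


|10*8 + 1*(-9) + 47| = |118| = 118
sqrt(100 + 1) = sqrt(101) = 10.0499
d = 118/sqrt(101) = 11.7414

11.7414


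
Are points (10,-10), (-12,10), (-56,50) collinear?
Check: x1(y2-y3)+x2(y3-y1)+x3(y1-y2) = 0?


10*(10-50) - 12*(50+ 10) - 56*(-10-10)
= -400 - 720 + 1120 = 0

Yes, collinear (determinant = 0)


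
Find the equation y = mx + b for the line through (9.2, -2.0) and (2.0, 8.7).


m = (10.7)/(-7.2) = -1.4861
b = y1 - m*x1 = -2.0 - (10.7*9.2)/(-7.2) = -2.0 + 13.6722 = 11.6722

y = -1.4861x + 11.6722


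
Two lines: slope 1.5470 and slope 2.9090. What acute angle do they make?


m1-m2 = -1.362
1+m1*m2 = 5.500223
tan(theta) = |-1.362/5.500223| = 0.247626
theta = arctan(|-1.362/5.500223|) = 13.9082 degrees (acute angle)

13.9082 degrees


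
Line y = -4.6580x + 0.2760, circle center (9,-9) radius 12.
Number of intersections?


Substitute y = -4.6580x + 0.2760: (x-9)^2 + (-4.6580x+0.2760+ 9)^2 = 144
Expand to Ax^2 + Bx + C = 0, where b-k = 9.276
A = 1+m^2 = 22.696964
B = 2(m(b-k) - h) = 2(-4.6580*9.276 - 9) = -104.415216
C = h^2 + (b-k)^2 - r^2 = 81 + 86.044176 - 144 = 23.044176
disc = B^2-4AC = 10902.5373 - 2092.1313 = 8810.4060
disc > 0

2 intersection points


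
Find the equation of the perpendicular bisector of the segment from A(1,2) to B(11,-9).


Midpoint = (6, -3.5)
Slope of AB = dy/dx = -11/10 = -1.1000
Perp slope = -dx/dy = 10/11 = 0.9091
b = My - (perp slope)*Mx = -3.5 + (10*6)/(-11) = -3.5 - 5.4545 = -8.9545

y = 0.9091x - 8.9545


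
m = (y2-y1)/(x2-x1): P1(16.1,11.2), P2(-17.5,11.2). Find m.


dy = 11.2 - 11.2 = 0.0
dx = -17.5 - 16.1 = -33.6
m = 0.0/(-33.6) = 0

m = 0


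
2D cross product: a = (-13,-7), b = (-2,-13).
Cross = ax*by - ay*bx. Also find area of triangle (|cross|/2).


cross = -13*(-13) + 7*(-2) = 169 - 14 = 155
Triangle area = |155|/2 = 155/2 = 77.5000

cross = 155, triangle area = 77.5000


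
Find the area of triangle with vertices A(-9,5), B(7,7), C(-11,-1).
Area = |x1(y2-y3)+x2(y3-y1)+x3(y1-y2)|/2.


-9*(7+ 1) = -72
7*(-1-5) = -42
-11*(5-7) = 22
sum = -92
Area = |-92|/2 = 46.0000

46.0000 sq units


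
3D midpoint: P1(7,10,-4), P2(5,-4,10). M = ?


Mx = (7+5)/2 = 6.0000
My = (10- 4)/2 = 3.0000
Mz = (-4+10)/2 = 3.0000

M = (6.0000, 3.0000, 3.0000)


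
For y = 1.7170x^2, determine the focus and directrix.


a = 1.7170
1/(4a) = 0.1456
Focus = (0, 0.1456)
Directrix: y = -0.1456

Focus = (0, 0.1456), Directrix: y = -0.1456


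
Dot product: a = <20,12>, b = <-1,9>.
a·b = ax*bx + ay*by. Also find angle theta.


a·b = 20*(-1) + 12*9 = -20 + 108 = 88
|a| = sqrt(400+144) = 23.3238
|b| = sqrt(1+81) = 9.0554
cos(theta) = 88/(sqrt(544)*sqrt(82)) = 88/sqrt(44608) = 0.416655
theta = arccos(88/sqrt(44608)) = 65.3764 degrees

a·b = 88, theta = 65.3764 deg


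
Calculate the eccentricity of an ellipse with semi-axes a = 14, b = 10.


c = sqrt(196-100) = sqrt(96) = 9.7980
e = c/a = sqrt(96)/14 = 0.6999

e = 0.6999


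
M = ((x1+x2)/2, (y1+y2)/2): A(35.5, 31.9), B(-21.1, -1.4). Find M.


Mx = (35.5 - 21.1)/2 = 14.4/2 = 7.2000
My = (31.9 - 1.4)/2 = 30.5/2 = 15.2500

(7.2000, 15.2500)


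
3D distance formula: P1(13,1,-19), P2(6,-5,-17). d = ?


dx=-7, dy=-6, dz=2
d = sqrt(49+36+4) = sqrt(89) = 9.4340

9.4340


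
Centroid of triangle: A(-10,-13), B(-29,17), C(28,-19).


Gx = (-10- 29+28)/3 = -11/3 = -3.6667
Gy = (-13+17- 19)/3 = -15/3 = -5.0000

G = (-3.6667, -5.0000)


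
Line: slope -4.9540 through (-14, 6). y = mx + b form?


y - 6 = -4.9540(x + 14)
y = -4.9540x + 6 + 4.9540*(-14)
y = -4.9540x - 63.3560

y = -4.9540x - 63.3560


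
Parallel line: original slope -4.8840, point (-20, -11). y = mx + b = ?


Parallel lines have equal slopes.
m2 = -4.8840
b2 = -11 + 4.8840*(-20) = -108.6800

y = -4.8840x - 108.6800


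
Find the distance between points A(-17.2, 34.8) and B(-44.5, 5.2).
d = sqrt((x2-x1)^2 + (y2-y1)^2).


dx = -44.5 + 17.2 = -27.3
dy = 5.2 - 34.8 = -29.6
d = sqrt(745.29 + 876.16) = sqrt(1621.45) = 40.2672

40.2672


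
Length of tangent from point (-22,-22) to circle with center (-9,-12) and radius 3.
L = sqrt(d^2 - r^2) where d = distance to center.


d = sqrt((-22+ 9)^2 + (-22+ 12)^2) = sqrt(169+100) = 16.4012
L = sqrt(269.0000 - 9) = sqrt(260.0000) = 16.1245

16.1245


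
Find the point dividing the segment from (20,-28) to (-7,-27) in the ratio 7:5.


Px = (7*(-7) + 5*20)/12 = 51/12 = 4.2500
Py = (7*(-27) + 5*(-28))/12 = -329/12 = -27.4167

P = (4.2500, -27.4167)


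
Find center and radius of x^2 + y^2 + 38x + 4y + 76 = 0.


h = -D/2 = -38/2 = -19
k = -E/2 = -4/2 = -2
r^2 = h^2 + k^2 - F = 361 + 4 - 76 = 289
r = 17

Center (-19, -2), radius = 17


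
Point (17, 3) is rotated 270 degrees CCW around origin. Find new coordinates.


cos(270) = 0, sin(270) = -1
x' = 17*0 - 3*(-1) = 3
y' = 17*(-1) + 3*0 = -17

(3, -17)


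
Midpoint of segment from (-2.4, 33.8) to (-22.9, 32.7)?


Mx = (-2.4 - 22.9)/2 = -25.3/2 = -12.6500
My = (33.8 + 32.7)/2 = 66.5/2 = 33.2500

(-12.6500, 33.2500)


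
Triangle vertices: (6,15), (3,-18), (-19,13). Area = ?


6*(-18-13) = -186
3*(13-15) = -6
-19*(15+ 18) = -627
sum = -819
Area = |-819|/2 = 409.5000

409.5000 sq units


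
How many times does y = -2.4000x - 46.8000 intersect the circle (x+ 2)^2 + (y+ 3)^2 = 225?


Substitute y = -2.4000x - 46.8000: (x+ 2)^2 + (-2.4000x- 46.8000+ 3)^2 = 225
Expand to Ax^2 + Bx + C = 0, where b-k = -43.8
A = 1+m^2 = 6.76
B = 2(m(b-k) - h) = 2(-2.4000*(-43.8) + 2) = 214.24
C = h^2 + (b-k)^2 - r^2 = 4 + 1918.44 - 225 = 1697.44
disc = B^2-4AC = 45898.7776 - 45898.7776 = 0
disc = 0

1 intersection point (tangent)


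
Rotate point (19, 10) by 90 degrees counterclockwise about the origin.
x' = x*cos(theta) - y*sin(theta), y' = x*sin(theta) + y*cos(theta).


cos(90) = 0, sin(90) = 1
x' = 19*0 - 10*1 = -10
y' = 19*1 + 10*0 = 19

(-10, 19)


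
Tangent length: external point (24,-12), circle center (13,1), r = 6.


d = sqrt((24-13)^2 + (-12-1)^2) = sqrt(121+169) = 17.0294
L = sqrt(290.0000 - 36) = sqrt(254.0000) = 15.9374

15.9374


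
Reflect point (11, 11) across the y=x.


Reflection rule for y=x: (y, x)
(11, 11) -> (11, 11)

(11, 11)


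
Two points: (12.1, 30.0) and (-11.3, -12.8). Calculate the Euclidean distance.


dx = -11.3 - 12.1 = -23.4
dy = -12.8 - 30.0 = -42.8
d = sqrt(547.56 + 1831.84) = sqrt(2379.4) = 48.7791

48.7791


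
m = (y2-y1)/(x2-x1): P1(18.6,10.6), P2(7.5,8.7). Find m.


dy = 8.7 - 10.6 = -1.9
dx = 7.5 - 18.6 = -11.1
m = -1.9/(-11.1) = 0.1712

m = 0.1712


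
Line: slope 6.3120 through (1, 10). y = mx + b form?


y - 10 = 6.3120(x - 1)
y = 6.3120x + 10 - 6.3120*1
y = 6.3120x + 3.6880

y = 6.3120x + 3.6880


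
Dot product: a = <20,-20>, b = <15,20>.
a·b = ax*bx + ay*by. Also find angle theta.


a·b = 20*15 - 20*20 = 300 - 400 = -100
|a| = sqrt(400+400) = 28.2843
|b| = sqrt(225+400) = 25.0000
cos(theta) = -100/(sqrt(800)*sqrt(625)) = -100/sqrt(500000) = -0.141421
theta = arccos(-100/sqrt(500000)) = 98.1301 degrees

a·b = -100, theta = 98.1301 deg


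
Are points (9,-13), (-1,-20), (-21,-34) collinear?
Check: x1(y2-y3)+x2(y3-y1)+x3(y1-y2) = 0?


9*(-20+ 34) - 1*(-34+ 13) - 21*(-13+ 20)
= 126 + 21 - 147 = 0

Yes, collinear (determinant = 0)


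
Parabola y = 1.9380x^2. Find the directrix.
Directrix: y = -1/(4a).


a = 1.9380
1/(4a) = 0.1290
directrix: y = -0.1290 = -0.1290

y = -0.1290


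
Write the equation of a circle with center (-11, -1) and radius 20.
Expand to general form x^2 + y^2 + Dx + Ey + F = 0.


(x+ 11)^2 + (y+ 1)^2 = 20^2
D = -2h = 22, E = -2k = 2
F = h^2+k^2-r^2 = 121+1-400 = -278

x^2 + y^2 + 22x + 2y - 278 = 0


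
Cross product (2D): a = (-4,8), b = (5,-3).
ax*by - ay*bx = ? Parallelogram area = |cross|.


cross = -4*(-3) - 8*5 = 12 - 40 = -28
Parallelogram area = |-28| = 28

cross = -28, parallelogram area = 28


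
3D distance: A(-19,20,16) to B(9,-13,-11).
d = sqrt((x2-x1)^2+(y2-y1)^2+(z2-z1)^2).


dx=28, dy=-33, dz=-27
d = sqrt(784+1089+729) = sqrt(2602) = 51.0098

51.0098


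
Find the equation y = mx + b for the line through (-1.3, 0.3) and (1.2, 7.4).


m = (7.1)/(2.5) = 2.8400
b = y1 - m*x1 = 0.3 - (7.1*(-1.3))/(2.5) = 0.3 + 3.6920 = 3.9920

y = 2.8400x + 3.9920


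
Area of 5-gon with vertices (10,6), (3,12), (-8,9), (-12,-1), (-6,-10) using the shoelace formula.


sum(xi*y_{i+1}) = 10*12 + 3*9 - 8*(-1) - 12*(-10) - 6*6 = 239
sum(yi*x_{i+1}) = 6*3 + 12*(-8) + 9*(-12) - 1*(-6) - 10*10 = -280
Area = |239 + 280|/2 = 519/2 = 259.5000

259.5000 sq units


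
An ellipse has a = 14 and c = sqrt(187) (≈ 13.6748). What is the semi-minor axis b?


b^2 = 14^2 - (sqrt(187))^2 = 196 - 187 = 9
b = sqrt(9) = 3

b = 3


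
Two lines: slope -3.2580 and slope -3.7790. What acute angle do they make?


m1-m2 = 0.521
1+m1*m2 = 13.311982
tan(theta) = |0.521/13.311982| = 0.039138
theta = arctan(|0.521/13.311982|) = 2.2413 degrees (acute angle)

2.2413 degrees


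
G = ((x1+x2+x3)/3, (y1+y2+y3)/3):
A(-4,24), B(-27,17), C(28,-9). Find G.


Gx = (-4- 27+28)/3 = -3/3 = -1.0000
Gy = (24+17- 9)/3 = 32/3 = 10.6667

G = (-1.0000, 10.6667)


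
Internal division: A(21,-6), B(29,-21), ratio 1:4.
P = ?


Px = (1*29 + 4*21)/5 = 113/5 = 22.6000
Py = (1*(-21) + 4*(-6))/5 = -45/5 = -9.0000

P = (22.6000, -9.0000)


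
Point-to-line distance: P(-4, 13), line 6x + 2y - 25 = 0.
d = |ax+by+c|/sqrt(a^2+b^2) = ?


|6*(-4) + 2*13 - 25| = |-23| = 23
sqrt(36 + 4) = sqrt(40) = 6.3246
d = 23/sqrt(40) = 3.6366

3.6366
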